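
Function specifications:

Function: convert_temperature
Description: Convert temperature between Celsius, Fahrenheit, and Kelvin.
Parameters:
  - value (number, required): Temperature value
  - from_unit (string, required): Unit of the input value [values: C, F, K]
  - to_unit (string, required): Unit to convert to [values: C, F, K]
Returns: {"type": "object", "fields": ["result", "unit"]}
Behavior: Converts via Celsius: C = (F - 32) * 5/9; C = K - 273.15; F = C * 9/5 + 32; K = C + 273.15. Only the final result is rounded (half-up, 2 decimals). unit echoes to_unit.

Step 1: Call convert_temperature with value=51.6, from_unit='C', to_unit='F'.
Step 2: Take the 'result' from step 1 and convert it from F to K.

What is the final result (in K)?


Step 1: convert_temperature(value=51.6, from_unit=C, to_unit=F)
  Input already in C: 51.6
  To F: 51.6 * 9/5 + 32 = 124.88
  Round to 2 decimals: 124.88
  -> result = 124.88 F
Step 2: convert_temperature(value=124.88, from_unit=F, to_unit=K)
  To C: (124.88 - 32) * 5/9 = 51.6
  To K: 51.6 + 273.15 = 324.75
  Round to 2 decimals: 324.75
  -> result = 324.75 K
324.75 K


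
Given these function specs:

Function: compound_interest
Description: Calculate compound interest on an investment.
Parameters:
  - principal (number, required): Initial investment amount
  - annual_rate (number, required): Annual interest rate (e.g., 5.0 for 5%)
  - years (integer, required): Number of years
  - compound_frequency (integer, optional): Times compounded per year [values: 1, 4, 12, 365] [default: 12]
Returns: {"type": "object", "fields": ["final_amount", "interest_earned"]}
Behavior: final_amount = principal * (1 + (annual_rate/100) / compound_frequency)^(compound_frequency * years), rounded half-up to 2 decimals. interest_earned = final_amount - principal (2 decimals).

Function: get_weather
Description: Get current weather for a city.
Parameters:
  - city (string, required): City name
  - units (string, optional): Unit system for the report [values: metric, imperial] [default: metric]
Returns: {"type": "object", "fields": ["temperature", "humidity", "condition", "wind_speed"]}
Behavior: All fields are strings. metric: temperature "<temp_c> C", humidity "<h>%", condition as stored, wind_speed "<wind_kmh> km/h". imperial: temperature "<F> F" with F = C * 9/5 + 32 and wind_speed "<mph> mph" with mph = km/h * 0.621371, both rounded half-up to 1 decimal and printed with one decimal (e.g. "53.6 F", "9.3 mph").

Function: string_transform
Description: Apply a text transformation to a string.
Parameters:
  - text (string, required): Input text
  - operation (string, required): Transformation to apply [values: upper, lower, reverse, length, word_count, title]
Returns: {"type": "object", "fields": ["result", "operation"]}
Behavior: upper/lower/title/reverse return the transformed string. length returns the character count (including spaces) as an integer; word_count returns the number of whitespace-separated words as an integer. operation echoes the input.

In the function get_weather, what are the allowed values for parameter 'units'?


The get_weather spec declares:
  - units (string, optional): Unit system for the report [values: metric, imperial] [default: metric]
Allowed values:
metric, imperial


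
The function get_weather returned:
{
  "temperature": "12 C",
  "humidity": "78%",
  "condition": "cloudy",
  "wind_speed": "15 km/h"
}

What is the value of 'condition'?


cloudy


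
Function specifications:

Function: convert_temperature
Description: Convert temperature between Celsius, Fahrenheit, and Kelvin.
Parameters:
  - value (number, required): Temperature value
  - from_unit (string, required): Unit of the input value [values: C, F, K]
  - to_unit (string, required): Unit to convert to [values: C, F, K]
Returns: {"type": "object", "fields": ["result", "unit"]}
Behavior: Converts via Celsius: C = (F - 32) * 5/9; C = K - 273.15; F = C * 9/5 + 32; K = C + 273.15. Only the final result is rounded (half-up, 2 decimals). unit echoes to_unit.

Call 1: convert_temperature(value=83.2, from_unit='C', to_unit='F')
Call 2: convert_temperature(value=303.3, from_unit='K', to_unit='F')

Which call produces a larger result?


Call 1:
  Input already in C: 83.2
  To F: 83.2 * 9/5 + 32 = 181.76
  Round to 2 decimals: 181.76
  -> 181.76 F
Call 2:
  To C: 303.3 - 273.15 = 30.15
  To F: 30.15 * 9/5 + 32 = 86.27
  Round to 2 decimals: 86.27
  -> 86.27 F
Call 1 (181.76 F)


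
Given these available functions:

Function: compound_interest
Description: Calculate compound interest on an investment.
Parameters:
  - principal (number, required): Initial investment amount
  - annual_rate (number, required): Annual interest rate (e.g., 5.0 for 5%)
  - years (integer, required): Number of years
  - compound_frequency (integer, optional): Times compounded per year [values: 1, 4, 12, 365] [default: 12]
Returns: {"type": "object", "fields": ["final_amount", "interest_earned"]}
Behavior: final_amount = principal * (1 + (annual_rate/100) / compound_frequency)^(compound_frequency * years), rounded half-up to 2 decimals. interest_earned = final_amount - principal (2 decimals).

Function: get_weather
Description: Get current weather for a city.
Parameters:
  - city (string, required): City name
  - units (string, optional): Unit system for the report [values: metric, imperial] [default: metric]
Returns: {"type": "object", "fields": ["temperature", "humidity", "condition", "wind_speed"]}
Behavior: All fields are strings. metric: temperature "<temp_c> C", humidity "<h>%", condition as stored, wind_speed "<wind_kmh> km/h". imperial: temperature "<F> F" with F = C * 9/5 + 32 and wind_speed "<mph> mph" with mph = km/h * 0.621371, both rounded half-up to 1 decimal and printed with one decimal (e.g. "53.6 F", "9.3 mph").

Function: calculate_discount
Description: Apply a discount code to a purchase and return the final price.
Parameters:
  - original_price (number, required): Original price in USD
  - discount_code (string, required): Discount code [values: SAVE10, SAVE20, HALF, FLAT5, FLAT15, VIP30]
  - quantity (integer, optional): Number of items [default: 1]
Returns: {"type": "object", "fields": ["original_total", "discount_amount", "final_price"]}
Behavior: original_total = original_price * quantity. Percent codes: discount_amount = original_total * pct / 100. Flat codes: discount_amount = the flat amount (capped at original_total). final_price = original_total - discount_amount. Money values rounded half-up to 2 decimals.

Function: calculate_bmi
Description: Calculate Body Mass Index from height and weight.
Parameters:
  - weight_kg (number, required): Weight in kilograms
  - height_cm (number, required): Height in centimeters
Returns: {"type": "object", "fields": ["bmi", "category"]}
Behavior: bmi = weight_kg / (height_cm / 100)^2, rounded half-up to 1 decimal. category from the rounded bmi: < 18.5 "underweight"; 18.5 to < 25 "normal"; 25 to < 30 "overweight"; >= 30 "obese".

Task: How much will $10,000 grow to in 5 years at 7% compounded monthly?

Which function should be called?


The task needs a function whose description is: Calculate compound interest on an investment.
compound_interest


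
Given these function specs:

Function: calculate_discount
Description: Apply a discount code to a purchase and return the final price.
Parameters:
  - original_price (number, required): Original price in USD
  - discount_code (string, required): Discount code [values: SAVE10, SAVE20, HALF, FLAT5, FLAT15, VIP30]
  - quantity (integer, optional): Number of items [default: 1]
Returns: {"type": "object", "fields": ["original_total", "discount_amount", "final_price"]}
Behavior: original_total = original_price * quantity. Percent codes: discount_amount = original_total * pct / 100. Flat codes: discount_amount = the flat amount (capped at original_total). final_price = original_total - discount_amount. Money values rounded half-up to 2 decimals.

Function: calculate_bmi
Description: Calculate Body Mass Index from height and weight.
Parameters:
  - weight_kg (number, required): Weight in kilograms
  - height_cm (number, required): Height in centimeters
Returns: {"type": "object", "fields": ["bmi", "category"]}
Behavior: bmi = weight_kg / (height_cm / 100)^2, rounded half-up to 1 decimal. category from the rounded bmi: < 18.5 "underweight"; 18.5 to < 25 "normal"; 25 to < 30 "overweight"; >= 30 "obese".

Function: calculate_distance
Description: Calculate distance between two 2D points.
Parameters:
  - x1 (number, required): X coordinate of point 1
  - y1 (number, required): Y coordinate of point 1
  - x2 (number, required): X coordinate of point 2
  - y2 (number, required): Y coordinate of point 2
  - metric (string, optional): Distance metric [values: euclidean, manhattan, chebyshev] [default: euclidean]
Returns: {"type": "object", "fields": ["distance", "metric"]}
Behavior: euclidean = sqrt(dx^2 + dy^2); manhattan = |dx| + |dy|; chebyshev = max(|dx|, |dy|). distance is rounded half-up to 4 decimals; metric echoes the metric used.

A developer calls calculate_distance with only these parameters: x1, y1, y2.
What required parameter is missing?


Required parameters: x1, y1, x2, y2
Provided: x1, y1, y2
Missing: x2
x2


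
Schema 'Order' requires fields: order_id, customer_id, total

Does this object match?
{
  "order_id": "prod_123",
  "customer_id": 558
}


Checking required fields...
Missing: total
Invalid - missing required field 'total'


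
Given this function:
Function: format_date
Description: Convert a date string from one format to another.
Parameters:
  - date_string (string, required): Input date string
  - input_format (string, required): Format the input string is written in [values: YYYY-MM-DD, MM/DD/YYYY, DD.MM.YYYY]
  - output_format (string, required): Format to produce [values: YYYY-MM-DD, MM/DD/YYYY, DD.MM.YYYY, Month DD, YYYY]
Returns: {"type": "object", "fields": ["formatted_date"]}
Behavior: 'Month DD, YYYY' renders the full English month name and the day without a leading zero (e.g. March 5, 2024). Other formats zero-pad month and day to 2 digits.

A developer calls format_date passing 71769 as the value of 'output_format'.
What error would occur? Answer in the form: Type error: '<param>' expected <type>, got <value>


Spec: 'output_format' is declared as string; 71769 is an integer.
Type error: 'output_format' expected string, got 71769


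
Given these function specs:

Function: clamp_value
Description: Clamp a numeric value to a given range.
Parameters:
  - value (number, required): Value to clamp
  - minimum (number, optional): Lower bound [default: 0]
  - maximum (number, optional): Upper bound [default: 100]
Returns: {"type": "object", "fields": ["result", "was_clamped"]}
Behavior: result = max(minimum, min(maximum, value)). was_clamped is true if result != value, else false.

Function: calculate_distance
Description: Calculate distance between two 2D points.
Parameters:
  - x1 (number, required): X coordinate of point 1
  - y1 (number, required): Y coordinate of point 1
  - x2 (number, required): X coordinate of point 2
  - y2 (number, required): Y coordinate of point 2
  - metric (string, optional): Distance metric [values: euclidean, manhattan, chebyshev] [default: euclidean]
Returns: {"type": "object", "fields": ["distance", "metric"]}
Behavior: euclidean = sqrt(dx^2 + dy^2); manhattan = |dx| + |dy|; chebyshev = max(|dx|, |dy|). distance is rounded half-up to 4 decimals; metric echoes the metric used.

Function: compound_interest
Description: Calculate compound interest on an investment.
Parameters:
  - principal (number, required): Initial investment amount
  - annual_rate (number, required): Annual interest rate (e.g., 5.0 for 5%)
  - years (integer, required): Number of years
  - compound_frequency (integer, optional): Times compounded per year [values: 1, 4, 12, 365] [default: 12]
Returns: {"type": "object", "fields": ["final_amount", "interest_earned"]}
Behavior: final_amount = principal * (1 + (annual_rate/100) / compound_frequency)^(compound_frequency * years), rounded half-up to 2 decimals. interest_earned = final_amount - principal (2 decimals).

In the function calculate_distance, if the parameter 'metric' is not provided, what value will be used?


The calculate_distance spec declares:
  - metric (string, optional): Distance metric [values: euclidean, manhattan, chebyshev] [default: euclidean]
Default:
euclidean


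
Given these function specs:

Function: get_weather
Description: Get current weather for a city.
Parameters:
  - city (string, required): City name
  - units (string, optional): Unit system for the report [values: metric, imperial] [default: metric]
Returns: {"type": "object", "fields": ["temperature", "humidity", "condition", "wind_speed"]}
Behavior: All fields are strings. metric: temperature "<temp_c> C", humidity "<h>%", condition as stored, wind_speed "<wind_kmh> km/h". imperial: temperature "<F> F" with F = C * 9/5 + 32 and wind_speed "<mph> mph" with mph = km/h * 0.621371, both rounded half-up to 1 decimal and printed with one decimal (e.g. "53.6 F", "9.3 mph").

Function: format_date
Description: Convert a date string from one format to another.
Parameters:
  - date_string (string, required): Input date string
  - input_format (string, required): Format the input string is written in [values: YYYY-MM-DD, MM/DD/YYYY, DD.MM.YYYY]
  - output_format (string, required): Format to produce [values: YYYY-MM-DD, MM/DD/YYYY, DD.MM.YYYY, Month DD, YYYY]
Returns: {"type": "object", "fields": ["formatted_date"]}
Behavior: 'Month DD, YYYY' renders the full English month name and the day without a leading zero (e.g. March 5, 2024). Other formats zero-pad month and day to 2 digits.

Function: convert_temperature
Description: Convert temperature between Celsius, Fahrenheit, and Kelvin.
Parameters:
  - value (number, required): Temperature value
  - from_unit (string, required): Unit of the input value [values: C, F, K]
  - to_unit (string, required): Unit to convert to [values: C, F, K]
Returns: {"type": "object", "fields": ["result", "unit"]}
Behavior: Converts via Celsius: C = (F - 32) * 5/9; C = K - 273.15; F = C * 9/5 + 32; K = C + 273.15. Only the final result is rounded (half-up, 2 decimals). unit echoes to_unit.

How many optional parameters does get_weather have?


Parameters of get_weather: city (required), units (optional)
Optional count:
1


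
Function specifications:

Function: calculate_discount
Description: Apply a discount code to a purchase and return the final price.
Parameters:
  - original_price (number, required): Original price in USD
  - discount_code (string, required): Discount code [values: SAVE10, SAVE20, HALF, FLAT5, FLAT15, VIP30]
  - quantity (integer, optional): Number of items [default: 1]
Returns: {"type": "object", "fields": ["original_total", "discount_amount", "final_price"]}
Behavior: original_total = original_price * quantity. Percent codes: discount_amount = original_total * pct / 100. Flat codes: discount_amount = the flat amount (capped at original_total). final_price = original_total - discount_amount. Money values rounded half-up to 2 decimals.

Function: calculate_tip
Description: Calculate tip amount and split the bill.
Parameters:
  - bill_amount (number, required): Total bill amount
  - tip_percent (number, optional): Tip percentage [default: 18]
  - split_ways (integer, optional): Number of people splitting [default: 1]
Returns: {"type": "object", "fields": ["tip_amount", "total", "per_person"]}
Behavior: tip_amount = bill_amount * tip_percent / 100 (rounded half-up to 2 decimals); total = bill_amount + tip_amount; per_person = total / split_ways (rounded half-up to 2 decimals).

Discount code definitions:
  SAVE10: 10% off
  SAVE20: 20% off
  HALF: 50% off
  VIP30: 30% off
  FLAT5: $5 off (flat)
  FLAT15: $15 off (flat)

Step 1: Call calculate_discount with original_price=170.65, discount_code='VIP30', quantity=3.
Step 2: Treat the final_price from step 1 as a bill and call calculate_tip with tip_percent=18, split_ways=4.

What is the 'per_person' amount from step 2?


Step 1: calculate_discount(original_price=170.65, discount_code=VIP30, quantity=3)
  original_total = 170.65 * 3 = 511.95
  VIP30 = 30% off: discount_amount = 511.95 * 30/100 = 153.585 -> 153.59
  final_price = 511.95 - 153.59 = 358.36
  -> final_price = 358.36
Step 2: calculate_tip(bill_amount=358.36, tip_percent=18, split_ways=4)
  tip_amount = 358.36 * 18/100 = 64.5048 -> 64.50
  total = 358.36 + 64.50 = 422.86
  per_person = 422.86 / 4 = 105.715 -> 105.72
  -> per_person = 105.72
$105.72


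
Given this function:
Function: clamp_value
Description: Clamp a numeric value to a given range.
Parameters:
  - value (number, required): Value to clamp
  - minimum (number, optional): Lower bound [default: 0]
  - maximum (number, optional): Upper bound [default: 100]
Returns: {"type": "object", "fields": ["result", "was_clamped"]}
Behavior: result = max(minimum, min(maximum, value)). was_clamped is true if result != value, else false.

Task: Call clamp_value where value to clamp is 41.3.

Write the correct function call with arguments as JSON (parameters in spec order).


Mapping each described value to its parameter name:
  'Value to clamp' -> value = 41.3
clamp_value({"value": 41.3})


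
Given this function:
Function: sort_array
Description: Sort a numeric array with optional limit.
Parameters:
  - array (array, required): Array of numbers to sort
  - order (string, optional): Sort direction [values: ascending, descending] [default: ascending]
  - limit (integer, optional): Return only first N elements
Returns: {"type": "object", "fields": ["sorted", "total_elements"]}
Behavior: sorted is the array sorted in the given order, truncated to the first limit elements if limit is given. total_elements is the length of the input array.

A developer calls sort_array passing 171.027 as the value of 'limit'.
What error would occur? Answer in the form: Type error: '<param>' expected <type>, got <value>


Spec: 'limit' is declared as integer; 171.027 is a non-integer number.
Type error: 'limit' expected integer, got 171.027


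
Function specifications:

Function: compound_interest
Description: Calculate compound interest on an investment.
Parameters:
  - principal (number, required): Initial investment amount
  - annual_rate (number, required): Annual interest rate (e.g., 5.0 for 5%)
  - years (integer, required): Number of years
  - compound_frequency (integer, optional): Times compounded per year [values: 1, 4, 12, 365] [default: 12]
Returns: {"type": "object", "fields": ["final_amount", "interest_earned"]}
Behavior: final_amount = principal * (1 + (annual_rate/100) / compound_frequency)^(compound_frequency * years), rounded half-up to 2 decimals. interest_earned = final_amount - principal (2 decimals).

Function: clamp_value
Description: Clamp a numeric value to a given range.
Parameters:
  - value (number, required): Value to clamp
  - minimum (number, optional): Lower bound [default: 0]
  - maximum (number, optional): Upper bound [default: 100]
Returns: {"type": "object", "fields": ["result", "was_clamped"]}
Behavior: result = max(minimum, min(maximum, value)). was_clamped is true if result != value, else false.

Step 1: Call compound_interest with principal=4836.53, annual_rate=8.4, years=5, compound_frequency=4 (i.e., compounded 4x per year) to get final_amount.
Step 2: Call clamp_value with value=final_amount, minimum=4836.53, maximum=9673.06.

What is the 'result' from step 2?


Step 1: compound_interest
  rate per period = 8.4/100/4 = 0.021 (keep full precision); periods = 4 * 5 = 20
  (1 + 0.021)^20 = 1.51535659
  final_amount = 4836.53 * 1.51535659 = 7329.067604 -> 7329.07
  interest_earned = 7329.07 - 4836.53 = 2492.54
  -> final_amount = 7329.07
Step 2: clamp_value(value=7329.07, minimum=4836.53, maximum=9673.06)
  result = max(4836.53, min(9673.06, 7329.07)) = max(4836.53, 7329.07) = 7329.07
  was_clamped = (7329.07 != 7329.07) = false
  -> result = 7329.07
7329.07


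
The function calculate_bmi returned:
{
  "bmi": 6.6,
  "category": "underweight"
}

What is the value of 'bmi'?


6.6


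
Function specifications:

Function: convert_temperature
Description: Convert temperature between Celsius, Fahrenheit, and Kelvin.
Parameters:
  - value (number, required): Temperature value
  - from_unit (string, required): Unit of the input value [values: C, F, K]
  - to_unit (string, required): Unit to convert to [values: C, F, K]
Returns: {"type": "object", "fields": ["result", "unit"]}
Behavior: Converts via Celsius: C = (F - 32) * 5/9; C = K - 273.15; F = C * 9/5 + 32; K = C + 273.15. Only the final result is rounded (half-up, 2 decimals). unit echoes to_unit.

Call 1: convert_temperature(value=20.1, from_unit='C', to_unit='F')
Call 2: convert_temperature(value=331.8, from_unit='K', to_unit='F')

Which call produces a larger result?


Call 1:
  Input already in C: 20.1
  To F: 20.1 * 9/5 + 32 = 68.18
  Round to 2 decimals: 68.18
  -> 68.18 F
Call 2:
  To C: 331.8 - 273.15 = 58.65
  To F: 58.65 * 9/5 + 32 = 137.57
  Round to 2 decimals: 137.57
  -> 137.57 F
Call 2 (137.57 F)


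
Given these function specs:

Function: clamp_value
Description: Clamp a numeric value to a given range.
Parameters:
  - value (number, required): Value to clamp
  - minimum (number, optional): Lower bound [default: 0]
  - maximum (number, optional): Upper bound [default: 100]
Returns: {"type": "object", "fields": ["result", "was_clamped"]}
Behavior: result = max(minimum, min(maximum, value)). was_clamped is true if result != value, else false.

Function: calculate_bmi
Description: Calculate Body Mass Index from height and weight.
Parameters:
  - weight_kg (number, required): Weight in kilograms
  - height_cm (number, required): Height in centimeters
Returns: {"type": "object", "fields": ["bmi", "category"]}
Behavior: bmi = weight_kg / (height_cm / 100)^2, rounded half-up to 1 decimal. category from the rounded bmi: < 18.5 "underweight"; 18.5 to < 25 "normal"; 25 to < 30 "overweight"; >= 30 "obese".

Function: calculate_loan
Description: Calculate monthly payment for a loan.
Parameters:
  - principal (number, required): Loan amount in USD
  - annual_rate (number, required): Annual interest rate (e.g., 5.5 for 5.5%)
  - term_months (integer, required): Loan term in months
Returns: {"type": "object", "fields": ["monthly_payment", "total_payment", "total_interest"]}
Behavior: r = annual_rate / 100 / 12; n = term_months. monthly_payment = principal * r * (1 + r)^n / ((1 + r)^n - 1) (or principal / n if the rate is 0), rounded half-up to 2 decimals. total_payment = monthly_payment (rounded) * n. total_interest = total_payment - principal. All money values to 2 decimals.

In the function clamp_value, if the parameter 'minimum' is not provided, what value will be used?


The clamp_value spec declares:
  - minimum (number, optional): Lower bound [default: 0]
Default:
0


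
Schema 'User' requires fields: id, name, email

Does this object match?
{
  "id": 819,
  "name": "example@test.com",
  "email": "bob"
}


Checking required fields... All present.
Valid - all required fields present


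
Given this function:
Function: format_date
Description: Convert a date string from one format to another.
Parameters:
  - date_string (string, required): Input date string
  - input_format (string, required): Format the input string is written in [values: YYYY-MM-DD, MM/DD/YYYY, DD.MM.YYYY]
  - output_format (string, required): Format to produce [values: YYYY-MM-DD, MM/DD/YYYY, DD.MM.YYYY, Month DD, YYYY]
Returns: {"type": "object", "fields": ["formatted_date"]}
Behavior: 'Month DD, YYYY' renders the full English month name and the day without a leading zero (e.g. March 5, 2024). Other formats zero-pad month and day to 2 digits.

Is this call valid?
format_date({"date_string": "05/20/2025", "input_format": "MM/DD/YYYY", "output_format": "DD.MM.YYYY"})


Checking all required parameters present and types match... All valid.
Valid


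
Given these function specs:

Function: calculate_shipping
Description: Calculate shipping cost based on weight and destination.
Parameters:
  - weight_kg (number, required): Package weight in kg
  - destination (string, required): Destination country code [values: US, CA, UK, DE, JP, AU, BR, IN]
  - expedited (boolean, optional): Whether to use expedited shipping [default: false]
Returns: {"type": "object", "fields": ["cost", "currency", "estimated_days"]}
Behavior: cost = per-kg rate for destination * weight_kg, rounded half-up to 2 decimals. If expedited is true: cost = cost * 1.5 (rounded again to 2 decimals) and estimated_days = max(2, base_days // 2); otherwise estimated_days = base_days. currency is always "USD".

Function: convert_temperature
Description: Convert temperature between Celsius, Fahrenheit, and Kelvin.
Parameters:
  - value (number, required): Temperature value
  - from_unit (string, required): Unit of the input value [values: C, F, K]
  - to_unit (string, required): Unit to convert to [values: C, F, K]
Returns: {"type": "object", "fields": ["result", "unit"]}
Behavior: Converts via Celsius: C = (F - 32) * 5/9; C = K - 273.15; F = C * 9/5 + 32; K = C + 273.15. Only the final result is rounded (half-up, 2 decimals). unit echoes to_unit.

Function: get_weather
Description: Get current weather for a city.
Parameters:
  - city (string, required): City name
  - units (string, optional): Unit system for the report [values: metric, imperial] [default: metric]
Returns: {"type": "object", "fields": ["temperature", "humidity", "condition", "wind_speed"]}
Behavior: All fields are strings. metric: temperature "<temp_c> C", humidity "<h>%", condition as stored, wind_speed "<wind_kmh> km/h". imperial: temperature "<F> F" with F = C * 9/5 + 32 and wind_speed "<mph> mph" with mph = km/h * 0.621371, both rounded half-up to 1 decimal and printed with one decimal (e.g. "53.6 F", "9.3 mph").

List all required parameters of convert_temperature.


Parameters of convert_temperature and their required/optional flag:
  value: required
  from_unit: required
  to_unit: required
from_unit, to_unit, value


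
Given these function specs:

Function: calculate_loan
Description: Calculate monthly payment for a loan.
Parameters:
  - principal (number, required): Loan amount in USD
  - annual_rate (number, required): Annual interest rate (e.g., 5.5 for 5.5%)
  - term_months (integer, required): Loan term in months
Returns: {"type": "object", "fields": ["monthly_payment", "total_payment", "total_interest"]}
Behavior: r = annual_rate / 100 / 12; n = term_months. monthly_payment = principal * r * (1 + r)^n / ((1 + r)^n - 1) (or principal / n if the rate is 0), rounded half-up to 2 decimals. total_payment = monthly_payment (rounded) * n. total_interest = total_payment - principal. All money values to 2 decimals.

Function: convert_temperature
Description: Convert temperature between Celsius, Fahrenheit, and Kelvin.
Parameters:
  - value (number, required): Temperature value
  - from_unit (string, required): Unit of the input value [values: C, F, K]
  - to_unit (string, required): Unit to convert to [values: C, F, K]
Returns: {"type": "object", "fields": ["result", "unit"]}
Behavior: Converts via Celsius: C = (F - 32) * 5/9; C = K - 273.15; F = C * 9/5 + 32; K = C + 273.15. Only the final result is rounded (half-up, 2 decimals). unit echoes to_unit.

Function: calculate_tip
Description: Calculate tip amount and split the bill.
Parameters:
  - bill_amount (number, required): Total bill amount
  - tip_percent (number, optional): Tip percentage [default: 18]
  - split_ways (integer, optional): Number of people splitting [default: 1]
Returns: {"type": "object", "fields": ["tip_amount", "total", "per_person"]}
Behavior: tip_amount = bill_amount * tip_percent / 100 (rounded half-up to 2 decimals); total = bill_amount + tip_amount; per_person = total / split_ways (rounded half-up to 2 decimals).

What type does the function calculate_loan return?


The calculate_loan spec declares Returns: {"type": "object", "fields": ["monthly_payment", "total_payment", "total_interest"]}
Type:
object


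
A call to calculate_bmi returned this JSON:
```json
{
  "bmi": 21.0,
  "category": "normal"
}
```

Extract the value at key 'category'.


normal


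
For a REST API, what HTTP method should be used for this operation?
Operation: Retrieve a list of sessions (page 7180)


GET = read, POST = create, PUT = update/replace, DELETE = remove
This operation is a read.
GET


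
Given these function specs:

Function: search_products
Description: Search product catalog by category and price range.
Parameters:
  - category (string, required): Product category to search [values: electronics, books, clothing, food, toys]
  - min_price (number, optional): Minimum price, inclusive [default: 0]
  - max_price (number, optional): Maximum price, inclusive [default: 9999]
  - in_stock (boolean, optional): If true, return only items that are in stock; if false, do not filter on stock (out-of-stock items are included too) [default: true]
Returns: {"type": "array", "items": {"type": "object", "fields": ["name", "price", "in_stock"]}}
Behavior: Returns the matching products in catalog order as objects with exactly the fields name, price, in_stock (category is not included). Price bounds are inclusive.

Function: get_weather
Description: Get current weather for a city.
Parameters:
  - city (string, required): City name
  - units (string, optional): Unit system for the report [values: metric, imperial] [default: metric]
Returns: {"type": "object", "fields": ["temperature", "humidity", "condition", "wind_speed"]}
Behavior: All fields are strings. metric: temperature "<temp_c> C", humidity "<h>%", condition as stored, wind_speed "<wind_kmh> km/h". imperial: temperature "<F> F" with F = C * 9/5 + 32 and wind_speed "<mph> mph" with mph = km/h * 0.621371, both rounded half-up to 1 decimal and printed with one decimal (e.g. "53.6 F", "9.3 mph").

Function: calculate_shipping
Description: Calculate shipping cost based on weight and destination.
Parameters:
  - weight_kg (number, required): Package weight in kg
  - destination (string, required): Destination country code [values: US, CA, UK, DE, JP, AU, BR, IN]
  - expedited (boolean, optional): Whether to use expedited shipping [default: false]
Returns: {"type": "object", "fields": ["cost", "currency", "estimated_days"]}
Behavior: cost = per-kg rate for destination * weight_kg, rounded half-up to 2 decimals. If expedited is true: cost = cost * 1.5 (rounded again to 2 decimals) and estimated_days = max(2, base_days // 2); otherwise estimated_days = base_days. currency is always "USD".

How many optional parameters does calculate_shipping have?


Parameters of calculate_shipping: weight_kg (required), destination (required), expedited (optional)
Optional count:
1


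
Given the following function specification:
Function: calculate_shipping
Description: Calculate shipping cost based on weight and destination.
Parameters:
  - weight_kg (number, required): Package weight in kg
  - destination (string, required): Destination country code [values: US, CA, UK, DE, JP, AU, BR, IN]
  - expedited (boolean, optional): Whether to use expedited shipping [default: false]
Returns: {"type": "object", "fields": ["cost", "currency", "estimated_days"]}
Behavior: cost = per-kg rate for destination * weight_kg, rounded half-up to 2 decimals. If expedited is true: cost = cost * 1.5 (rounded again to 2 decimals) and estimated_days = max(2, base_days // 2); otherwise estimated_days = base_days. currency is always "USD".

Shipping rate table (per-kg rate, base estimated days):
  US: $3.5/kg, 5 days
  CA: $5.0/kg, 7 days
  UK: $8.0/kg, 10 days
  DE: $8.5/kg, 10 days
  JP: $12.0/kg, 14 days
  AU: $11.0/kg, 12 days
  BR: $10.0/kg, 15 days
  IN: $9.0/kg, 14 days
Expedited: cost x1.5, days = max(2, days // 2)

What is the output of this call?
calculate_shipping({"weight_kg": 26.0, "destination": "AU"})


Defaults applied: expedited=false
Rate for AU: $11.0/kg, base 12 days
cost = 11.0 * 26.0 = 286 -> 286.00
expedited not set/false: estimated_days = 12
Output:
{"cost": 286.0, "currency": "USD", "estimated_days": 12}


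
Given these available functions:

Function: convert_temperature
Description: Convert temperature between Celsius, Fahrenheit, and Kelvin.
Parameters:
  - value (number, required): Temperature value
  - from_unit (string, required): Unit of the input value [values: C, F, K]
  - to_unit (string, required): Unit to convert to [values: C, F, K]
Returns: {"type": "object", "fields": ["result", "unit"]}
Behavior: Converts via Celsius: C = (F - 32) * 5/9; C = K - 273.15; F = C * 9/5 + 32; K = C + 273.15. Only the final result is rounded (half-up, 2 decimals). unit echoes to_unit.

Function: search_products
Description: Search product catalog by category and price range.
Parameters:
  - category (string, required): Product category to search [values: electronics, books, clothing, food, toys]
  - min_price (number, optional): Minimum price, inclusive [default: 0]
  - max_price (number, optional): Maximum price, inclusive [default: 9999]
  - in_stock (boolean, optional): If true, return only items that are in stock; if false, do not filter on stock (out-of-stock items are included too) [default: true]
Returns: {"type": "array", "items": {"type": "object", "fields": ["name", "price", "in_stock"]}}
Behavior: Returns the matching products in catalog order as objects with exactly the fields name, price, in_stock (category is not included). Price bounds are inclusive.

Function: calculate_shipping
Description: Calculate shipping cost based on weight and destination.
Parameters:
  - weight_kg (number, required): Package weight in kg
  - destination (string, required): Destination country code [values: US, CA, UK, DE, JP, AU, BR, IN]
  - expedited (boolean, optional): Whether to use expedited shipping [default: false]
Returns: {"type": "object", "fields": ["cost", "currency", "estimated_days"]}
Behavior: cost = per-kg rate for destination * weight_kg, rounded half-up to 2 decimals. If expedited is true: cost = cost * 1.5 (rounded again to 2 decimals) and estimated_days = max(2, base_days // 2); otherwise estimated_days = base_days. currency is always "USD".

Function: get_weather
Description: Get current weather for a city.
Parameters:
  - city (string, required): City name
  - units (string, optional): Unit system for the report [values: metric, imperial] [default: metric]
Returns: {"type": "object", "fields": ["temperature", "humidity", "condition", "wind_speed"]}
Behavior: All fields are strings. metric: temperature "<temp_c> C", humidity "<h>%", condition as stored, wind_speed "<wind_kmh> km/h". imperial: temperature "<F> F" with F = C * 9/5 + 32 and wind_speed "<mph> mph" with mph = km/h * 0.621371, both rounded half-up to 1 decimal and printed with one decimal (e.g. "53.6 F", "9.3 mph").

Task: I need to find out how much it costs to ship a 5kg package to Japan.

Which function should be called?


The task needs a function whose description is: Calculate shipping cost based on weight and destination.
calculate_shipping


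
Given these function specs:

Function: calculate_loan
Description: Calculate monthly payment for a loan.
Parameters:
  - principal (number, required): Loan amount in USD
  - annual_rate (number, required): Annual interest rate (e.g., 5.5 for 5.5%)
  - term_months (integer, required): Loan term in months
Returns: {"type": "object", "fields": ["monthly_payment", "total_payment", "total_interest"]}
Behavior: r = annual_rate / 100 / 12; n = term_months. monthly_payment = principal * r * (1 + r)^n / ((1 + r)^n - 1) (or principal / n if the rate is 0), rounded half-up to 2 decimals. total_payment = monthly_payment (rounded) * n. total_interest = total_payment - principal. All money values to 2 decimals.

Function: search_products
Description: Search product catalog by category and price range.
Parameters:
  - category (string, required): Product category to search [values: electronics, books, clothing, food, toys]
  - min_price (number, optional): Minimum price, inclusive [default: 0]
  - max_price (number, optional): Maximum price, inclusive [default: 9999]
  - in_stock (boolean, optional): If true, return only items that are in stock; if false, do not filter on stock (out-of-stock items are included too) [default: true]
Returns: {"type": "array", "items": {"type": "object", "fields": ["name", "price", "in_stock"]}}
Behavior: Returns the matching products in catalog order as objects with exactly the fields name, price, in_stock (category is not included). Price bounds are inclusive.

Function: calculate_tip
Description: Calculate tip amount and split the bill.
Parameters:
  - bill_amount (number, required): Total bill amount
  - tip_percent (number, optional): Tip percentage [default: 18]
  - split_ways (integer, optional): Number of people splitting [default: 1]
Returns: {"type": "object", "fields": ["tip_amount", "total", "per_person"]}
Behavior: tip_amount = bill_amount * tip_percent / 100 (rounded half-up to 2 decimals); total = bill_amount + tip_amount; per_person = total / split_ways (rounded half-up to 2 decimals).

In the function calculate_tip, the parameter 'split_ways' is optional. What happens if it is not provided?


The calculate_tip spec declares:
  - split_ways (integer, optional): Number of people splitting [default: 1]
It defaults to 1


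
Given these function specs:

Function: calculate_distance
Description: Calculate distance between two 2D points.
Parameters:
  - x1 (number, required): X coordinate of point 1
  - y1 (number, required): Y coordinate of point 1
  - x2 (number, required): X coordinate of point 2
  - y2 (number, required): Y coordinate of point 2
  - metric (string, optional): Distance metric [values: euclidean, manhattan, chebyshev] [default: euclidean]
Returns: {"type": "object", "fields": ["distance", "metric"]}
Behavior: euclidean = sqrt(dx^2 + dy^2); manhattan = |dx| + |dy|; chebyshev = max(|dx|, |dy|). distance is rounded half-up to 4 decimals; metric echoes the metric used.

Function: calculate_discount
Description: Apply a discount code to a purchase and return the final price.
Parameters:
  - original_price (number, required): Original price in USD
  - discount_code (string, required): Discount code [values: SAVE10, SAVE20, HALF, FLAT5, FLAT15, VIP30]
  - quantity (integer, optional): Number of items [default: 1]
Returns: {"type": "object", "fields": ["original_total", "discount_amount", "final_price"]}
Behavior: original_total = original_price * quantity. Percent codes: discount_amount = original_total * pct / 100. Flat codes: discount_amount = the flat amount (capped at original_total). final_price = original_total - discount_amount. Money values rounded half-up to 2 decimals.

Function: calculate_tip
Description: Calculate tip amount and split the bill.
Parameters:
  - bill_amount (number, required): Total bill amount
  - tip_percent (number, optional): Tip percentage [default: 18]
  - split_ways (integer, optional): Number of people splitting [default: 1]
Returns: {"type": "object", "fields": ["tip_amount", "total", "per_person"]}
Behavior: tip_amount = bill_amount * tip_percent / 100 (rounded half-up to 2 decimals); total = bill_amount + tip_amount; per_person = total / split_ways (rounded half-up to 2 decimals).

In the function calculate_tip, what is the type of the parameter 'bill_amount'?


The calculate_tip spec declares:
  - bill_amount (number, required): Total bill amount
Type:
number


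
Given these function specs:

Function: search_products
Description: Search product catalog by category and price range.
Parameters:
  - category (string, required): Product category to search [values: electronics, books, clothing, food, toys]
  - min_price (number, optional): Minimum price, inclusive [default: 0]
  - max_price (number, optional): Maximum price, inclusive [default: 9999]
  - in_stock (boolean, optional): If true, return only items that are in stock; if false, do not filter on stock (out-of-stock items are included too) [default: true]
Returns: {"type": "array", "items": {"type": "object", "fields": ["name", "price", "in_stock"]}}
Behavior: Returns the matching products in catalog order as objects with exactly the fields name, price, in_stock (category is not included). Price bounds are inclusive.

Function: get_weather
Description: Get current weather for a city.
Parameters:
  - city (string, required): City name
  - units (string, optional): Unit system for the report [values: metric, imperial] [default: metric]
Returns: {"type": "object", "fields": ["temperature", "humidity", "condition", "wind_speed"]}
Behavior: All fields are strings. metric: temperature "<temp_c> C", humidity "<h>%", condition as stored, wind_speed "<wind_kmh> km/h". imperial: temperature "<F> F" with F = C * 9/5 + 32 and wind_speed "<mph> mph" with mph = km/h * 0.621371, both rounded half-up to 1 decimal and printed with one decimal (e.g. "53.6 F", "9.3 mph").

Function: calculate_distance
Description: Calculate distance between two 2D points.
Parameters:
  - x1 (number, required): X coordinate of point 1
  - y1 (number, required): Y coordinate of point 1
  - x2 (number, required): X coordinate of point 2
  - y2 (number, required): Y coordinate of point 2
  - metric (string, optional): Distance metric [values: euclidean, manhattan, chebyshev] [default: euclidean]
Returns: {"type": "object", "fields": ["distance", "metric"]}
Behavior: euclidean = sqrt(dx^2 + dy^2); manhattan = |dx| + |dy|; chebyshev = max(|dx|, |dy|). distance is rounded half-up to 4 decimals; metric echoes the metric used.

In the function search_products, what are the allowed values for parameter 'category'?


The search_products spec declares:
  - category (string, required): Product category to search [values: electronics, books, clothing, food, toys]
Allowed values:
electronics, books, clothing, food, toys
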